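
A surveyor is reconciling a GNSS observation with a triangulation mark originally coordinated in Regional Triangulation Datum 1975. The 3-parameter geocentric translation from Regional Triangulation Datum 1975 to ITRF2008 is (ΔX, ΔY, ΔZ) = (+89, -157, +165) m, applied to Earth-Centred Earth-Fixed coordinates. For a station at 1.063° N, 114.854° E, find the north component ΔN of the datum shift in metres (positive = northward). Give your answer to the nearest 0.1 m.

ΔN = 168.3 m

The local north axis is (−sin φ cos λ, −sin φ sin λ, cos φ), giving ΔN = 0.694 + 2.643 + 164.972 = 168.31 m.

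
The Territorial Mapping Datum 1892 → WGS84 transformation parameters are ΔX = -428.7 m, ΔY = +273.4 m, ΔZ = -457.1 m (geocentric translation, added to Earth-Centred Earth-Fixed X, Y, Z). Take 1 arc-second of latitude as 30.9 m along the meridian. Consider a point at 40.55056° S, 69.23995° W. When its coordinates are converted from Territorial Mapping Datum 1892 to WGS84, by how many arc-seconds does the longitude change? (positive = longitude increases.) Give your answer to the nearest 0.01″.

sin φ = -0.650119, cos φ = 0.759833, sin λ = -0.935073, cos λ = 0.354455.
East component: ΔE = −sin λ·ΔX + cos λ·ΔY = −(-0.935073)(-428.7) + (0.354455)(273.4) = -303.96 m.
1° of latitude spans 3600 × 30.90 = 111240 m; at latitude φ, 1° of longitude spans that × cos φ = 84523.8 m, so Δλ = -303.96 / 84523.8 × 3600 = -12.946″.

Δλ = -12.95″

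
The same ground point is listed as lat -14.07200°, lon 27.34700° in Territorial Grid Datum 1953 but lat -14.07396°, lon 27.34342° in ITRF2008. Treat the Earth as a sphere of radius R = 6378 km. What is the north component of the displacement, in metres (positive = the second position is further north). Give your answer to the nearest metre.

ΔN = -218 m

Δφ = -14.07396° − -14.07200° = -0.00196°; Δλ = 27.34342° − 27.34700° = -0.00358°.
1° along a meridian = πR/180 = 111317 m.
ΔN = Δφ × 111317 = -218.2 m; ΔE = Δλ × 111317 × cos(-14.07200°) = -0.00358 × 111317 × 0.969991 = -386.6 m.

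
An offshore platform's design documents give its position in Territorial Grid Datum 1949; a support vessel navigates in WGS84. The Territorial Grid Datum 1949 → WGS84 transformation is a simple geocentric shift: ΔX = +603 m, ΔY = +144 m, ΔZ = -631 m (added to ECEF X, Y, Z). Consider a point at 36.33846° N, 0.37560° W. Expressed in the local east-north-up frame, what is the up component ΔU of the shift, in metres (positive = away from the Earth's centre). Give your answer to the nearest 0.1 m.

At φ = 36.33846°, λ = -0.37560°: sin φ = 0.592554, cos φ = 0.805531, sin λ = -0.006555, cos λ = 0.999979.
ΔU = cos φ cos λ·ΔX + cos φ sin λ·ΔY + sin φ·ΔZ = (0.805531)(0.999979)(603) + (0.805531)(-0.006555)(144) + (0.592554)(-631) = 111.06 m.

ΔU = 111.1 m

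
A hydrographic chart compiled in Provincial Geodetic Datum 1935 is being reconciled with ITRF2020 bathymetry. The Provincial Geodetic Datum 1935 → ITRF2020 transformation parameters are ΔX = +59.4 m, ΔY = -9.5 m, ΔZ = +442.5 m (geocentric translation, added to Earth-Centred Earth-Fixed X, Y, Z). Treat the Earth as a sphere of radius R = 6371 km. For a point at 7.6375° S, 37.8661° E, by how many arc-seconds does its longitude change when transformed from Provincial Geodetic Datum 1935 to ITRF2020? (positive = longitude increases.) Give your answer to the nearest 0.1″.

sin φ = -0.132905, cos φ = 0.991129, sin λ = 0.613818, cos λ = 0.789447.
East component: ΔE = −sin λ·ΔX + cos λ·ΔY = −(0.613818)(59.4) + (0.789447)(-9.5) = -43.96 m.
1° of latitude spans πR/180 = 111195 m; at latitude φ, 1° of longitude spans that × cos φ = 110208.5 m, so Δλ = -43.96 / 110208.5 × 3600 = -1.436″.

Δλ = -1.4″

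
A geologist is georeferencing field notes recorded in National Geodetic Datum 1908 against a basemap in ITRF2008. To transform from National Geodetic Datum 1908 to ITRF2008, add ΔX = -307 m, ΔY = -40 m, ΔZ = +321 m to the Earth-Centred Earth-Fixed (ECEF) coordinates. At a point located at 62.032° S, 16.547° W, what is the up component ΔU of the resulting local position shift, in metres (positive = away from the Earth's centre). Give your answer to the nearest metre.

The local up (radial) axis is (cos φ cos λ, cos φ sin λ, sin φ), giving ΔU = -138.014 + 5.343 − 283.510 = -416.18 m.

ΔU = -416 m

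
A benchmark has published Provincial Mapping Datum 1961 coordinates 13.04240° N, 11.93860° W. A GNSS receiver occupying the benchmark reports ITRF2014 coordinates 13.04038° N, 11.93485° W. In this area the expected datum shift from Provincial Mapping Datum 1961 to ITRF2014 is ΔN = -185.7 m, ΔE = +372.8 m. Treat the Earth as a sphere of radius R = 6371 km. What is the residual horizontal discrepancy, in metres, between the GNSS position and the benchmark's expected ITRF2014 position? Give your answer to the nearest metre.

Observed coordinate differences: Δφ = -0.00202°, Δλ = +0.00375°.
Converting to metres (1° lat = 111195 m, cos φ = 0.974203): observed ΔN = -224.6 m, observed ΔE = 406.2 m.
Subtracting the expected shift leaves a residual of -224.6 − (-185.7) = -38.9 m north and 406.2 − (372.8) = 33.4 m east.
Residual distance = √((-38.9)² + 33.4²) = 51.3 m.

51 m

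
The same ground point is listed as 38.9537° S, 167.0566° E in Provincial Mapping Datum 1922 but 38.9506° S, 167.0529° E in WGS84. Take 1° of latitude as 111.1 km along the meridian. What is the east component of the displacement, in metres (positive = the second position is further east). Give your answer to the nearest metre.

ΔE = -320 m

Δφ = -38.9506° − -38.9537° = +0.0031°; Δλ = 167.0529° − 167.0566° = -0.0037°.
ΔN = Δφ × 111100 = 344.4 m; ΔE = Δλ × 111100 × cos(-38.9537°) = -0.0037 × 111100 × 0.777654 = -319.7 m.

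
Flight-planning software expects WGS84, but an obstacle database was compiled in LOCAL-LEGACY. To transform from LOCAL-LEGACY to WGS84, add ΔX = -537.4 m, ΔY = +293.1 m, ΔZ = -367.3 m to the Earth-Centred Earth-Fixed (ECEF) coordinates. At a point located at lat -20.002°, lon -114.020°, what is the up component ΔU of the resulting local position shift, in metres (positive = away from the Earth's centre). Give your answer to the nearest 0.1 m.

ΔU = 79.6 m

At φ = -20.002°, λ = -114.020°: sin φ = -0.342053, cos φ = 0.939681, sin λ = -0.913403, cos λ = -0.407056.
ΔU = cos φ cos λ·ΔX + cos φ sin λ·ΔY + sin φ·ΔZ = (0.939681)(-0.407056)(-537.4) + (0.939681)(-0.913403)(293.1) + (-0.342053)(-367.3) = 79.62 m.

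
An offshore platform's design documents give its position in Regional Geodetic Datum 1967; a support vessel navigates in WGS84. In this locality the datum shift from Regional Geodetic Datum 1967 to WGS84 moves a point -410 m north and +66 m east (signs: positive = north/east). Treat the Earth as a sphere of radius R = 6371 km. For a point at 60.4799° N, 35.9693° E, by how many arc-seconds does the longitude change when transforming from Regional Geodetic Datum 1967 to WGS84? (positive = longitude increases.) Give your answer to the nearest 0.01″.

Δλ = 4.34″

At latitude 60.4799°, cos φ = 0.492729.
One radian of longitude at latitude φ spans R cos φ, so Δλ = ΔE / (R cos φ) = 66.0 / (6371000 × 0.492729) = 2.1025e-05 rad = 4.337″.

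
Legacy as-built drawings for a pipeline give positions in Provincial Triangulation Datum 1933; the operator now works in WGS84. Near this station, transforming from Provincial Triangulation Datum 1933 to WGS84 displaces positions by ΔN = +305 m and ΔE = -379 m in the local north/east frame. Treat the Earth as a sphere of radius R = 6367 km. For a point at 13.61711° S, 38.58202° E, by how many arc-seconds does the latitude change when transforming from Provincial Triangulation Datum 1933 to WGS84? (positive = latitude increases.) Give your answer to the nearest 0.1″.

Δφ = 9.9″

On a sphere of radius R, 1 rad of latitude = R, so Δφ = ΔN / R = 305.0 / 6367000 = 4.7903e-05 rad = 9.881″.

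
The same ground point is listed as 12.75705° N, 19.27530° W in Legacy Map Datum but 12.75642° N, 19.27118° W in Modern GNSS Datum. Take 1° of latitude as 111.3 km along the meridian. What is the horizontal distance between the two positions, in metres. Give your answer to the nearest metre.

Δφ = 12.75642° − 12.75705° = -0.00063°; Δλ = -19.27118° − -19.27530° = +0.00412°.
ΔN = Δφ × 111300 = -70.1 m; ΔE = Δλ × 111300 × cos(12.75705°) = +0.00412 × 111300 × 0.975315 = 447.2 m.
Distance = √(ΔE² + ΔN²) = √(447.2² + (-70.1)²) = 452.7 m.

453 m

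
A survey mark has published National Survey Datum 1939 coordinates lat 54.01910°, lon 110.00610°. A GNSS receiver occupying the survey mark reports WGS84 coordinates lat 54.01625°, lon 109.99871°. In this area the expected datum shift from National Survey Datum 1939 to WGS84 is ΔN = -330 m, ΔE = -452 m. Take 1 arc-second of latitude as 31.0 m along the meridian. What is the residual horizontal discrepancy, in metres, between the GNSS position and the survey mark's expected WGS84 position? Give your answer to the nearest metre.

Observed coordinate differences: Δφ = -0.00285°, Δλ = -0.00739°.
Converting to metres (1° lat = 111600 m, cos φ = 0.587516): observed ΔN = -318.1 m, observed ΔE = -484.5 m.
Subtracting the expected shift leaves a residual of -318.1 − (-330) = 11.9 m north and -484.5 − (-452) = -32.5 m east.
Residual distance = √(11.9² + (-32.5)²) = 34.7 m.

35 m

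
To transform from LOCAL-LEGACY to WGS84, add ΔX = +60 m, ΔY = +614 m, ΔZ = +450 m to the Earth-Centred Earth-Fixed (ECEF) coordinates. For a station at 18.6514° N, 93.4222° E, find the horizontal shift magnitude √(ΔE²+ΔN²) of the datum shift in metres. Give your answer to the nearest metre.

At φ = 18.6514°, λ = 93.4222°: sin φ = 0.319809, cos φ = 0.947482, sin λ = 0.998217, cos λ = -0.059693.
ΔE = −sin λ·ΔX + cos λ·ΔY = −(0.998217)·(60) + (-0.059693)·(614) = -96.54 m.
ΔN = −sin φ cos λ·ΔX − sin φ sin λ·ΔY + cos φ·ΔZ = −(0.319809)(-0.059693)(60) − (0.319809)(0.998217)(614) + (0.947482)(450) = 231.50 m.
Horizontal magnitude = √(ΔE² + ΔN²) = √((-96.54)² + 231.50²) = 250.82 m.

251 m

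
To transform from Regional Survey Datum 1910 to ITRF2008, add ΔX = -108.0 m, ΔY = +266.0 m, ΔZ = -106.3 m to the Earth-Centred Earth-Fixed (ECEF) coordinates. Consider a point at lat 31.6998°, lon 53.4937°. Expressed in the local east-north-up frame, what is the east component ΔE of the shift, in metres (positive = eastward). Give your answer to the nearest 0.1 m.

At φ = 31.6998°, λ = 53.4937°: sin φ = 0.525469, cos φ = 0.850813, sin λ = 0.803791, cos λ = 0.594911.
ΔE = −sin λ·ΔX + cos λ·ΔY = −(0.803791)·(-108.0) + (0.594911)·(266.0) = 245.06 m.

ΔE = 245.1 m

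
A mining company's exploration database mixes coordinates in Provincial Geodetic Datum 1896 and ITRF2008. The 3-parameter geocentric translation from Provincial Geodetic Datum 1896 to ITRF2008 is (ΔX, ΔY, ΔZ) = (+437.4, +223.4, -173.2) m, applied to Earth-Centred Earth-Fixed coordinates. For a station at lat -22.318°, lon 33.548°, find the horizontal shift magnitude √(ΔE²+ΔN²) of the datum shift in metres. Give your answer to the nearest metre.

61 m

The local east axis at (φ, λ) is (−sin λ, cos λ, 0), so ΔE = −sin(33.548°)·437.4 + cos(33.548°)·223.4 = -55.54 m.
The local north axis is (−sin φ cos λ, −sin φ sin λ, cos φ), giving ΔN = 138.433 + 46.883 − 160.226 = 25.09 m.
Horizontal magnitude = √(ΔE² + ΔN²) = √((-55.54)² + 25.09²) = 60.94 m.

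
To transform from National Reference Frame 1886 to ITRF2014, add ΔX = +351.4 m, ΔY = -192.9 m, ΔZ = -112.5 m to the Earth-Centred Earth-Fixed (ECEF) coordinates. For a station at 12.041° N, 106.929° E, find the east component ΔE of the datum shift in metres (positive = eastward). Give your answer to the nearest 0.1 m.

ΔE = -280.0 m

The local east axis at (φ, λ) is (−sin λ, cos λ, 0), so ΔE = −sin(106.929°)·351.4 + cos(106.929°)·(-192.9) = -280.00 m.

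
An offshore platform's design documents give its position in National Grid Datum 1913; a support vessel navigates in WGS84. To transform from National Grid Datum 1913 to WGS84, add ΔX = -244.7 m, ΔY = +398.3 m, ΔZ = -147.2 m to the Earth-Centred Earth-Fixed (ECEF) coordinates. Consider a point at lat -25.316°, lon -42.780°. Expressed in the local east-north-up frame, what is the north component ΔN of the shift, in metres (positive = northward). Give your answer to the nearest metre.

At φ = -25.316°, λ = -42.780°: sin φ = -0.427610, cos φ = 0.903963, sin λ = -0.679185, cos λ = 0.733967.
ΔN = −sin φ cos λ·ΔX − sin φ sin λ·ΔY + cos φ·ΔZ = −(-0.427610)(0.733967)(-244.7) − (-0.427610)(-0.679185)(398.3) + (0.903963)(-147.2) = -325.54 m.

ΔN = -326 m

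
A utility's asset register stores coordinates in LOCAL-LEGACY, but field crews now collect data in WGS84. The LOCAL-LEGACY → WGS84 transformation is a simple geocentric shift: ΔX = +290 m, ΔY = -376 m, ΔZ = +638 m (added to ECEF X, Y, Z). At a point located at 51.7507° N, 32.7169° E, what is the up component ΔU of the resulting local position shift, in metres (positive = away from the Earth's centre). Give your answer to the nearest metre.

At φ = 51.7507°, λ = 32.7169°: sin φ = 0.785324, cos φ = 0.619084, sin λ = 0.540489, cos λ = 0.841351.
ΔU = cos φ cos λ·ΔX + cos φ sin λ·ΔY + sin φ·ΔZ = (0.619084)(0.841351)(290) + (0.619084)(0.540489)(-376) + (0.785324)(638) = 526.28 m.

ΔU = 526 m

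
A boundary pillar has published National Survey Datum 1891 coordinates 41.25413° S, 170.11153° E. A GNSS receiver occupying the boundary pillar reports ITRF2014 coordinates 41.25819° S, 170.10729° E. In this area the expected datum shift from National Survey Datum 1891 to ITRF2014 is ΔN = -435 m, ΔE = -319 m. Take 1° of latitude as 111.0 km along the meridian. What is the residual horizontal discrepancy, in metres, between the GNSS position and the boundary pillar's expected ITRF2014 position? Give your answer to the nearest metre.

Observed coordinate differences: Δφ = -0.00406°, Δλ = -0.00424°.
Converting to metres (1° lat = 111000 m, cos φ = 0.751792): observed ΔN = -450.7 m, observed ΔE = -353.8 m.
Subtracting the expected shift leaves a residual of -450.7 − (-435) = -15.7 m north and -353.8 − (-319) = -34.8 m east.
Residual distance = √((-15.7)² + (-34.8)²) = 38.2 m.

38 m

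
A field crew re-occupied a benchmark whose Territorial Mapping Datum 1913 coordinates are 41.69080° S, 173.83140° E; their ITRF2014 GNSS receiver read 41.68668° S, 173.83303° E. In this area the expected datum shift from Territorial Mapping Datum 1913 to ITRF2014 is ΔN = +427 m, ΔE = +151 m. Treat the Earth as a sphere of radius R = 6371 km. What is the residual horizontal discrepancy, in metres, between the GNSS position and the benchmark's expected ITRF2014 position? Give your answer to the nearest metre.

Observed coordinate differences: Δφ = +0.00412°, Δλ = +0.00163°.
Converting to metres (1° lat = 111195 m, cos φ = 0.746745): observed ΔN = 458.1 m, observed ΔE = 135.3 m.
Subtracting the expected shift leaves a residual of 458.1 − (427) = 31.1 m north and 135.3 − (151) = -15.7 m east.
Residual distance = √(31.1² + (-15.7)²) = 34.8 m.

35 m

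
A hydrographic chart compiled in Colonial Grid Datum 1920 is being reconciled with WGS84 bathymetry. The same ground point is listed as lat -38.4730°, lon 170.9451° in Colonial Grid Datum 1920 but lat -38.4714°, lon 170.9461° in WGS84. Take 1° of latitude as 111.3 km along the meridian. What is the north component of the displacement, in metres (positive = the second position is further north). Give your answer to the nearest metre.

ΔN = 178 m

Δφ = -38.4714° − -38.4730° = +0.0016°; Δλ = 170.9461° − 170.9451° = +0.0010°.
ΔN = Δφ × 111300 = 178.1 m; ΔE = Δλ × 111300 × cos(-38.4730°) = +0.0010 × 111300 × 0.782901 = 87.1 m.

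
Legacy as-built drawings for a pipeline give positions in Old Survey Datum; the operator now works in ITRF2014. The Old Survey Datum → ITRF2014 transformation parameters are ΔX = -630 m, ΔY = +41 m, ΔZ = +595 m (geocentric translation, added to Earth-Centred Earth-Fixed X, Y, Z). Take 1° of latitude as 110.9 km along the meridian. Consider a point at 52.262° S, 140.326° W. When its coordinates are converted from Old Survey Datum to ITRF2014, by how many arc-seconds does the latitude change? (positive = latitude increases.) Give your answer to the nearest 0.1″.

sin φ = -0.790818, cos φ = 0.612052, sin λ = -0.638419, cos λ = -0.769689.
North component: ΔN = −sin φ cos λ·ΔX − sin φ sin λ·ΔY + cos φ·ΔZ = −(-0.790818)(-0.769689)(-630) − (-0.790818)(-0.638419)(41) + (0.612052)(595) = 726.94 m.
1° of latitude spans 110900 m, so Δφ = 726.94 / 110900 × 3600 = 23.598″.

Δφ = 23.6″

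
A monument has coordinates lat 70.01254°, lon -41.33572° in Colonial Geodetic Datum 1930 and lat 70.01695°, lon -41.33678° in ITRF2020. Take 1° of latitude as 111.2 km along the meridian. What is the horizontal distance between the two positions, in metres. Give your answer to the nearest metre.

Δφ = 70.01695° − 70.01254° = +0.00441°; Δλ = -41.33678° − -41.33572° = -0.00106°.
ΔN = Δφ × 111200 = 490.4 m; ΔE = Δλ × 111200 × cos(70.01254°) = -0.00106 × 111200 × 0.341814 = -40.3 m.
Distance = √(ΔE² + ΔN²) = √((-40.3)² + 490.4²) = 492.0 m.

492 m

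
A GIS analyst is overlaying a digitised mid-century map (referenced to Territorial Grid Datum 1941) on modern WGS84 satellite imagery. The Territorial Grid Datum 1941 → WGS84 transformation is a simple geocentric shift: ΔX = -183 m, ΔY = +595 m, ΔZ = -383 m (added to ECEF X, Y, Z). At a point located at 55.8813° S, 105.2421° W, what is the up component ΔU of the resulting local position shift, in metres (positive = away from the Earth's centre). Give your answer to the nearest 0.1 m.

ΔU = 22.1 m

At φ = -55.8813°, λ = -105.2421°: sin φ = -0.827877, cos φ = 0.560909, sin λ = -0.964824, cos λ = -0.262898.
ΔU = cos φ cos λ·ΔX + cos φ sin λ·ΔY + sin φ·ΔZ = (0.560909)(-0.262898)(-183) + (0.560909)(-0.964824)(595) + (-0.827877)(-383) = 22.06 m.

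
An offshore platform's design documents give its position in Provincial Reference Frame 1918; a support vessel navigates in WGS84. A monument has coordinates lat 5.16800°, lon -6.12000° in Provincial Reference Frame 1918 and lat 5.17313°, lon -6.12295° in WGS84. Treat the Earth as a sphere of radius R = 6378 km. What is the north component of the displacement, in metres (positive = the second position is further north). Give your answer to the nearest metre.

ΔN = 571 m

Δφ = 5.17313° − 5.16800° = +0.00513°; Δλ = -6.12295° − -6.12000° = -0.00295°.
1° along a meridian = πR/180 = 111317 m.
ΔN = Δφ × 111317 = 571.1 m; ΔE = Δλ × 111317 × cos(5.16800°) = -0.00295 × 111317 × 0.995935 = -327.1 m.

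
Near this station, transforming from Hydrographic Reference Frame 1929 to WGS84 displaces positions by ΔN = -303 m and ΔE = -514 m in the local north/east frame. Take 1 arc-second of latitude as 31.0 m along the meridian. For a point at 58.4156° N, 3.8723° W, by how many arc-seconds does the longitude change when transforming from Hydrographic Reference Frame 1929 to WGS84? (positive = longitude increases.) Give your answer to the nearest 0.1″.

Δλ = -31.7″

At latitude 58.4156°, cos φ = 0.523754.
1″ of longitude at this latitude = 31.00 × cos φ = 16.2364 m, so Δλ = -514.0 / 16.2364 = -31.657″.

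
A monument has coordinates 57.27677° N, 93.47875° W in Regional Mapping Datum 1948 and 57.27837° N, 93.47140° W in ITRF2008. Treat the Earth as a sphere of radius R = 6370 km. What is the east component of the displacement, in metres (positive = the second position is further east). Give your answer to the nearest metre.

ΔE = 442 m

Δφ = 57.27837° − 57.27677° = +0.00160°; Δλ = -93.47140° − -93.47875° = +0.00735°.
1° along a meridian = πR/180 = 111177 m.
ΔN = Δφ × 111177 = 177.9 m; ΔE = Δλ × 111177 × cos(57.27677°) = +0.00735 × 111177 × 0.540581 = 441.7 m.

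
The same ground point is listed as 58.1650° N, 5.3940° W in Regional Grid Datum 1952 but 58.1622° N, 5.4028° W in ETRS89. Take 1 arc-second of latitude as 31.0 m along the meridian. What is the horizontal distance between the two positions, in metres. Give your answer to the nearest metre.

Δφ = 58.1622° − 58.1650° = -0.0028°; Δλ = -5.4028° − -5.3940° = -0.0088°.
1° of latitude = 3600 × 31.00 = 111600 m.
ΔN = Δφ × 111600 = -312.5 m; ΔE = Δλ × 111600 × cos(58.1650°) = -0.0088 × 111600 × 0.527475 = -518.0 m.
Distance = √(ΔE² + ΔN²) = √((-518.0)² + (-312.5)²) = 605.0 m.

605 m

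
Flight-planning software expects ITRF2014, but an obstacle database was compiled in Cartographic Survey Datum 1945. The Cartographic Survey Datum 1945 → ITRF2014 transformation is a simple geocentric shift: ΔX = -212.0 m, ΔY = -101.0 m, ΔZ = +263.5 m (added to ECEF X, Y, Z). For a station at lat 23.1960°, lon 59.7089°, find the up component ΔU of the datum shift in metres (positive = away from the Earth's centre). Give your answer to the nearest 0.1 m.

The local up (radial) axis is (cos φ cos λ, cos φ sin λ, sin φ), giving ΔU = -98.287 − 80.161 + 103.787 = -74.66 m.

ΔU = -74.7 m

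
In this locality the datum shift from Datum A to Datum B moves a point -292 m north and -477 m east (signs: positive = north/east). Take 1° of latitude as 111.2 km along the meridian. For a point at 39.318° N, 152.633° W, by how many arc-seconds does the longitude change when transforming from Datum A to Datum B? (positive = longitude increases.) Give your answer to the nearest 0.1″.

Δλ = -20.0″

At latitude 39.318°, cos φ = 0.773641.
1° of longitude at this latitude = 111.2 × cos φ = 86.03 km, so Δλ = -477.0 / 86028.9 = -0.0055446° = -19.961″.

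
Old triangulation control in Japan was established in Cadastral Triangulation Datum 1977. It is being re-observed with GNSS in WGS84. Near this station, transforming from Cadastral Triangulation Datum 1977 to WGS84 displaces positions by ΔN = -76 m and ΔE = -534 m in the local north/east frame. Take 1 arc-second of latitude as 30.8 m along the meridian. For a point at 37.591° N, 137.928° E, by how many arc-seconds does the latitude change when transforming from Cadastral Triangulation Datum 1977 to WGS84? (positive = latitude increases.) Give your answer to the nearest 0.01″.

1″ of latitude = 30.80 m, so Δφ = -76.0 / 30.80 = -2.468″.

Δφ = -2.47″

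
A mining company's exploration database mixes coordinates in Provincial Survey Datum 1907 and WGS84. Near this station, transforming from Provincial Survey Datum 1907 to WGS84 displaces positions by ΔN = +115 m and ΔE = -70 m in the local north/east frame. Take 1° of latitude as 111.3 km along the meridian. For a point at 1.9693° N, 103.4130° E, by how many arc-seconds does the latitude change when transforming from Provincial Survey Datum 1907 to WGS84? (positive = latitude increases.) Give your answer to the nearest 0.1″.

1° of latitude = 111.3 km, so Δφ = 115.0 / 111300 = 0.0010332° = 3.720″.

Δφ = 3.7″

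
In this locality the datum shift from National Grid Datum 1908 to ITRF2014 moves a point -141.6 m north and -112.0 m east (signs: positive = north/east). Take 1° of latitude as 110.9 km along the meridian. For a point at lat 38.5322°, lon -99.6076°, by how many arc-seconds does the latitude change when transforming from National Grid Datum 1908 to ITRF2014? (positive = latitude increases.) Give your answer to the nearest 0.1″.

1° of latitude = 110.9 km, so Δφ = -141.6 / 110900 = -0.0012768° = -4.597″.

Δφ = -4.6″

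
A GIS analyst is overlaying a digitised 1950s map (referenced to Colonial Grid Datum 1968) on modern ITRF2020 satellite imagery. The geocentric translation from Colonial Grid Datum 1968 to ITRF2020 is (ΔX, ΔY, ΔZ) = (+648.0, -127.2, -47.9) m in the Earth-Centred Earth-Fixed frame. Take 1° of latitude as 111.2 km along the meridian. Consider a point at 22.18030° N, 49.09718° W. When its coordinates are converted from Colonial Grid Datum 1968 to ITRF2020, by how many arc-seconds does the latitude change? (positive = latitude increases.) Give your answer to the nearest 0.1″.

sin φ = 0.377522, cos φ = 0.926000, sin λ = -0.755821, cos λ = 0.654778.
North component: ΔN = −sin φ cos λ·ΔX − sin φ sin λ·ΔY + cos φ·ΔZ = −(0.377522)(0.654778)(648.0) − (0.377522)(-0.755821)(-127.2) + (0.926000)(-47.9) = -240.83 m.
1° of latitude spans 111200 m, so Δφ = -240.83 / 111200 × 3600 = -7.797″.

Δφ = -7.8″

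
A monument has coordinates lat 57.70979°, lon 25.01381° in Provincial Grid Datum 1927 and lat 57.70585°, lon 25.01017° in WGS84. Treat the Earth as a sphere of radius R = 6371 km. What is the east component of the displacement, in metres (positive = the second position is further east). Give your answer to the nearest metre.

ΔE = -216 m

Δφ = 57.70585° − 57.70979° = -0.00394°; Δλ = 25.01017° − 25.01381° = -0.00364°.
1° along a meridian = πR/180 = 111195 m.
ΔN = Δφ × 111195 = -438.1 m; ΔE = Δλ × 111195 × cos(57.70979°) = -0.00364 × 111195 × 0.534208 = -216.2 m.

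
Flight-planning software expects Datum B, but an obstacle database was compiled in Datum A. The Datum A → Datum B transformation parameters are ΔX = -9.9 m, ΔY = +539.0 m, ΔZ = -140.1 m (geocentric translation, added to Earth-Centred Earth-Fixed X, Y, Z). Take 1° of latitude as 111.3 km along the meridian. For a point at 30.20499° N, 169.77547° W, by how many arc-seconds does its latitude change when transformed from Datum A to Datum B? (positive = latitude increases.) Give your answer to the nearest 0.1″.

Δφ = -2.5″

sin φ = 0.503095, cos φ = 0.864231, sin λ = -0.177506, cos λ = -0.984120.
North component: ΔN = −sin φ cos λ·ΔX − sin φ sin λ·ΔY + cos φ·ΔZ = −(0.503095)(-0.984120)(-9.9) − (0.503095)(-0.177506)(539.0) + (0.864231)(-140.1) = -77.85 m.
1° of latitude spans 111300 m, so Δφ = -77.85 / 111300 × 3600 = -2.518″.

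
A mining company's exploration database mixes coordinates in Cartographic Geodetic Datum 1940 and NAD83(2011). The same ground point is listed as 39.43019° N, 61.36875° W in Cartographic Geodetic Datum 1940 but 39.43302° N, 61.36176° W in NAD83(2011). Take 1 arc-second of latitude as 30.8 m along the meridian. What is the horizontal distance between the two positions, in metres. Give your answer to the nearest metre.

Δφ = 39.43302° − 39.43019° = +0.00283°; Δλ = -61.36176° − -61.36875° = +0.00699°.
1° of latitude = 3600 × 30.80 = 110880 m.
ΔN = Δφ × 110880 = 313.8 m; ΔE = Δλ × 110880 × cos(39.43019°) = +0.00699 × 110880 × 0.772399 = 598.6 m.
Distance = √(ΔE² + ΔN²) = √(598.6² + 313.8²) = 675.9 m.

676 m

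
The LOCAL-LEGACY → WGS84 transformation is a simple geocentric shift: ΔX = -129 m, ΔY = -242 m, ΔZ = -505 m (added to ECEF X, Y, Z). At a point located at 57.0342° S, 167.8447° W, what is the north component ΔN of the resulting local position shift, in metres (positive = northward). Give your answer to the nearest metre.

ΔN = -126 m

At φ = -57.0342°, λ = -167.8447°: sin φ = -0.838996, cos φ = 0.544138, sin λ = -0.210562, cos λ = -0.977580.
ΔN = −sin φ cos λ·ΔX − sin φ sin λ·ΔY + cos φ·ΔZ = −(-0.838996)(-0.977580)(-129) − (-0.838996)(-0.210562)(-242) + (0.544138)(-505) = -126.23 m.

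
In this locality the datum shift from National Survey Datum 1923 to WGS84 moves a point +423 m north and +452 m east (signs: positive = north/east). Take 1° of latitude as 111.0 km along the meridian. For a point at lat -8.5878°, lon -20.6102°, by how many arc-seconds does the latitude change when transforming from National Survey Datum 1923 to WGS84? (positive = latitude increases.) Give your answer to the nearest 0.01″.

Δφ = 13.72″

1° of latitude = 111.0 km, so Δφ = 423.0 / 111000 = 0.0038108° = 13.719″.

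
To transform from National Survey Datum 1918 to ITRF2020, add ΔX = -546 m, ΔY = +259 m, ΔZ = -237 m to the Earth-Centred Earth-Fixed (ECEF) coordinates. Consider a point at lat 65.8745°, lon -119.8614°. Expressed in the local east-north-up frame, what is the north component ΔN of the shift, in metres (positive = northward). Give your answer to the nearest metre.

ΔN = -140 m

The local north axis is (−sin φ cos λ, −sin φ sin λ, cos φ), giving ΔN = -248.109 + 204.994 − 96.871 = -139.99 m.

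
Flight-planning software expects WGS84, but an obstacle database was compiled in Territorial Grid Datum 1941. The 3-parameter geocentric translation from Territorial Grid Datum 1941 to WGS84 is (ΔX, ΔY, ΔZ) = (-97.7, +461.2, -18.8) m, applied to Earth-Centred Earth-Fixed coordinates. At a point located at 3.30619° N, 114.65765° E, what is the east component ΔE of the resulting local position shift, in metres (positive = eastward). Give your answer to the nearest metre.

The local east axis at (φ, λ) is (−sin λ, cos λ, 0), so ΔE = −sin(114.65765°)·(-97.7) + cos(114.65765°)·461.2 = -103.62 m.

ΔE = -104 m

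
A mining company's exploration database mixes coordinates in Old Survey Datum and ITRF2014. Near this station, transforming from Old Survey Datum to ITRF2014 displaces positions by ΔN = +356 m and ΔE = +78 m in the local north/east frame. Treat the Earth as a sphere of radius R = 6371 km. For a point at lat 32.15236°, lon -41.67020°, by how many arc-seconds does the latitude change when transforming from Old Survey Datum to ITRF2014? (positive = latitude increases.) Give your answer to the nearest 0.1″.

On a sphere of radius R, 1 rad of latitude = R, so Δφ = ΔN / R = 356.0 / 6371000 = 5.5878e-05 rad = 11.526″.

Δφ = 11.5″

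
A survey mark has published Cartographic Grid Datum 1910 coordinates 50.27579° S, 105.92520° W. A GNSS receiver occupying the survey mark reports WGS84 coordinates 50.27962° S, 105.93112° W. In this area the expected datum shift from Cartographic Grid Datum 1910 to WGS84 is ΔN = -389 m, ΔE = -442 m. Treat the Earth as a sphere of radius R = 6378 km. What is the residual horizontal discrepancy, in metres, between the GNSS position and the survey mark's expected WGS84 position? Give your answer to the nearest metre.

43 m

Observed coordinate differences: Δφ = -0.00383°, Δλ = -0.00592°.
Converting to metres (1° lat = 111317 m, cos φ = 0.639093): observed ΔN = -426.3 m, observed ΔE = -421.2 m.
Subtracting the expected shift leaves a residual of -426.3 − (-389) = -37.3 m north and -421.2 − (-442) = 20.8 m east.
Residual distance = √((-37.3)² + 20.8²) = 42.8 m.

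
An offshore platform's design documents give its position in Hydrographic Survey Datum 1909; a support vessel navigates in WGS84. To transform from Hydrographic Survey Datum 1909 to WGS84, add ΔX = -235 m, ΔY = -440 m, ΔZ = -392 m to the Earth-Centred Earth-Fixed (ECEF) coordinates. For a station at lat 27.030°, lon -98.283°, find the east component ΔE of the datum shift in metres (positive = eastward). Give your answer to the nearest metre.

The local east axis at (φ, λ) is (−sin λ, cos λ, 0), so ΔE = −sin(-98.283°)·(-235) + cos(-98.283°)·(-440) = -169.16 m.

ΔE = -169 m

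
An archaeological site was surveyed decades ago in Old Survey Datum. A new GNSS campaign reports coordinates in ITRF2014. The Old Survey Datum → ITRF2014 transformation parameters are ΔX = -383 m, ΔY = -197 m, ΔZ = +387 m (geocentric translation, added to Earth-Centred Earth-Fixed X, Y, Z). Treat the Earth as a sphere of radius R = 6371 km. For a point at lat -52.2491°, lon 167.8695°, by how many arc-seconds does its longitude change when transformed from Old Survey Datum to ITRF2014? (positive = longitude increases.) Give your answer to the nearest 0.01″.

Δλ = 14.44″

sin φ = -0.790680, cos φ = 0.612230, sin λ = 0.210139, cos λ = -0.977672.
East component: ΔE = −sin λ·ΔX + cos λ·ΔY = −(0.210139)(-383) + (-0.977672)(-197) = 273.08 m.
1° of latitude spans πR/180 = 111195 m; at latitude φ, 1° of longitude spans that × cos φ = 68076.8 m, so Δλ = 273.08 / 68076.8 × 3600 = 14.441″.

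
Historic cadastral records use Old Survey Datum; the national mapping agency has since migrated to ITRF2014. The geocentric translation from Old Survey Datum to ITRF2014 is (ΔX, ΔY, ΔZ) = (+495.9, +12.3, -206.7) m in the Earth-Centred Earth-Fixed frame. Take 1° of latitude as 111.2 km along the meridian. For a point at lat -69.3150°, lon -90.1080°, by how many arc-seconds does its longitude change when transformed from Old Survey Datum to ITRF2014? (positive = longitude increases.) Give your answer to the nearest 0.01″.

Δλ = 45.45″

sin φ = -0.935537, cos φ = 0.353230, sin λ = -0.999998, cos λ = -0.001885.
East component: ΔE = −sin λ·ΔX + cos λ·ΔY = −(-0.999998)(495.9) + (-0.001885)(12.3) = 495.88 m.
1° of latitude spans 111200 m; at latitude φ, 1° of longitude spans that × cos φ = 39279.2 m, so Δλ = 495.88 / 39279.2 × 3600 = 45.448″.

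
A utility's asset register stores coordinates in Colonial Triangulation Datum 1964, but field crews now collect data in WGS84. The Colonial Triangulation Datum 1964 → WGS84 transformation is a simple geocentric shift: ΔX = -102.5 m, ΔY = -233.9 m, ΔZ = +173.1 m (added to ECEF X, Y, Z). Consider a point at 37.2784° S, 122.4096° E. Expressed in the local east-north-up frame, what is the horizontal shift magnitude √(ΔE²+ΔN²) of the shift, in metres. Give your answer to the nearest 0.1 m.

At φ = -37.2784°, λ = 122.4096°: sin φ = -0.605688, cos φ = 0.795702, sin λ = 0.844238, cos λ = -0.535968.
ΔE = −sin λ·ΔX + cos λ·ΔY = −(0.844238)·(-102.5) + (-0.535968)·(-233.9) = 211.90 m.
ΔN = −sin φ cos λ·ΔX − sin φ sin λ·ΔY + cos φ·ΔZ = −(-0.605688)(-0.535968)(-102.5) − (-0.605688)(0.844238)(-233.9) + (0.795702)(173.1) = 51.41 m.
Horizontal magnitude = √(ΔE² + ΔN²) = √(211.90² + 51.41²) = 218.04 m.

218.0 m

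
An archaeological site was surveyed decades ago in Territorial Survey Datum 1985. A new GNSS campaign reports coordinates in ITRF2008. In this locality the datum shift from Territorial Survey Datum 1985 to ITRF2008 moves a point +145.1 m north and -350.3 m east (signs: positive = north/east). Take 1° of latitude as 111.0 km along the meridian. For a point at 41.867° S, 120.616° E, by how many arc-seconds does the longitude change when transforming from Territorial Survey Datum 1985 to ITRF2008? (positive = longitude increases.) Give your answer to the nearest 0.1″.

Δλ = -15.3″

At latitude -41.867°, cos φ = 0.744696.
1° of longitude at this latitude = 111.0 × cos φ = 82.66 km, so Δλ = -350.3 / 82661.3 = -0.0042378° = -15.256″.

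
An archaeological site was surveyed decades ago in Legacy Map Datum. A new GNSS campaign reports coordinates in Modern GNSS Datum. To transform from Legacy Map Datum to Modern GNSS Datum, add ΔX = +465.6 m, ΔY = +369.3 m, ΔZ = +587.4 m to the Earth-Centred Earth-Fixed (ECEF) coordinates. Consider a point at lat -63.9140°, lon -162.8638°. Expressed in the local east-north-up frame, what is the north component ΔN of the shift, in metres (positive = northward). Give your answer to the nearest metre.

At φ = -63.9140°, λ = -162.8638°: sin φ = -0.898135, cos φ = 0.439720, sin λ = -0.294644, cos λ = -0.955607.
ΔN = −sin φ cos λ·ΔX − sin φ sin λ·ΔY + cos φ·ΔZ = −(-0.898135)(-0.955607)(465.6) − (-0.898135)(-0.294644)(369.3) + (0.439720)(587.4) = -239.04 m.

ΔN = -239 m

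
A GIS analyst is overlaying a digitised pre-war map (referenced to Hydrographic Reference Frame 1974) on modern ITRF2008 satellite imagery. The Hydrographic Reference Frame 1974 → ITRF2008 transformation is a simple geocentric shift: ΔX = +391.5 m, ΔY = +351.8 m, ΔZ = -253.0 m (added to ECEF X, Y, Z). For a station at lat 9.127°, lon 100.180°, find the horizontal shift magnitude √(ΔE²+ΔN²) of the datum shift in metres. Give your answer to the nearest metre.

At φ = 9.127°, λ = 100.180°: sin φ = 0.158623, cos φ = 0.987339, sin λ = 0.984257, cos λ = -0.176741.
ΔE = −sin λ·ΔX + cos λ·ΔY = −(0.984257)·(391.5) + (-0.176741)·(351.8) = -447.51 m.
ΔN = −sin φ cos λ·ΔX − sin φ sin λ·ΔY + cos φ·ΔZ = −(0.158623)(-0.176741)(391.5) − (0.158623)(0.984257)(351.8) + (0.987339)(-253.0) = -293.75 m.
Horizontal magnitude = √(ΔE² + ΔN²) = √((-447.51)² + (-293.75)²) = 535.31 m.

535 m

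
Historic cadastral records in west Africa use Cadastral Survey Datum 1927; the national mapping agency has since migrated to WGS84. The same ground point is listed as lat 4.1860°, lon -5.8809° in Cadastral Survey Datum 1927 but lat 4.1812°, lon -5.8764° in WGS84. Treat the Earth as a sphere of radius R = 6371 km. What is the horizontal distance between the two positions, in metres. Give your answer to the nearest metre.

Δφ = 4.1812° − 4.1860° = -0.0048°; Δλ = -5.8764° − -5.8809° = +0.0045°.
1° along a meridian = πR/180 = 111195 m.
ΔN = Δφ × 111195 = -533.7 m; ΔE = Δλ × 111195 × cos(4.1860°) = +0.0045 × 111195 × 0.997332 = 499.0 m.
Distance = √(ΔE² + ΔN²) = √(499.0² + (-533.7)²) = 730.7 m.

731 m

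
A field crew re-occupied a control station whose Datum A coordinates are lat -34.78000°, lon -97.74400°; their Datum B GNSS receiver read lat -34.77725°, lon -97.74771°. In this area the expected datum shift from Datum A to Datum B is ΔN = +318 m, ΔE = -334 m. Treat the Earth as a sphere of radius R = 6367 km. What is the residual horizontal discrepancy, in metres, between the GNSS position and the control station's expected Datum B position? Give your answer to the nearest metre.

13 m

Observed coordinate differences: Δφ = +0.00275°, Δλ = -0.00371°.
Converting to metres (1° lat = 111125 m, cos φ = 0.821348): observed ΔN = 305.6 m, observed ΔE = -338.6 m.
Subtracting the expected shift leaves a residual of 305.6 − (318) = -12.4 m north and -338.6 − (-334) = -4.6 m east.
Residual distance = √((-12.4)² + (-4.6)²) = 13.2 m.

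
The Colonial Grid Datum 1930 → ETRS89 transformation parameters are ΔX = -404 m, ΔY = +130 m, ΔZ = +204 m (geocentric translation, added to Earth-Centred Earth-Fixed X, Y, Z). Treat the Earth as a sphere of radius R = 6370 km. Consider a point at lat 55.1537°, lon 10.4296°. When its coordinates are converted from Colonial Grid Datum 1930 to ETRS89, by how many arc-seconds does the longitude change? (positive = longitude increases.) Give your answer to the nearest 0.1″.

sin φ = 0.820688, cos φ = 0.571377, sin λ = 0.181027, cos λ = 0.983478.
East component: ΔE = −sin λ·ΔX + cos λ·ΔY = −(0.181027)(-404) + (0.983478)(130) = 200.99 m.
1° of latitude spans πR/180 = 111177 m; at latitude φ, 1° of longitude spans that × cos φ = 63524.2 m, so Δλ = 200.99 / 63524.2 × 3600 = 11.390″.

Δλ = 11.4″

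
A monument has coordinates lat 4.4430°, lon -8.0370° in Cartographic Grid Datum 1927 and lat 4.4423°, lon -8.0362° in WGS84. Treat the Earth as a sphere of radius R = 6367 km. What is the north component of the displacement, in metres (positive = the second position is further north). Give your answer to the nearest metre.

Δφ = 4.4423° − 4.4430° = -0.0007°; Δλ = -8.0362° − -8.0370° = +0.0008°.
1° along a meridian = πR/180 = 111125 m.
ΔN = Δφ × 111125 = -77.8 m; ΔE = Δλ × 111125 × cos(4.4430°) = +0.0008 × 111125 × 0.996995 = 88.6 m.

ΔN = -78 m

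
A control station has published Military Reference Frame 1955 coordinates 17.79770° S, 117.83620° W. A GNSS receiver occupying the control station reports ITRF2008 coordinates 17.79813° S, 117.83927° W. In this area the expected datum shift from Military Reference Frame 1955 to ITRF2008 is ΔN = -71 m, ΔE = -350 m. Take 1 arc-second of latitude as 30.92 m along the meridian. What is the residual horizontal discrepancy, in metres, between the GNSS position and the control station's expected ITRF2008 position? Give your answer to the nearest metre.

Observed coordinate differences: Δφ = -0.00043°, Δλ = -0.00307°.
Converting to metres (1° lat = 111312 m, cos φ = 0.952142): observed ΔN = -47.9 m, observed ΔE = -325.4 m.
Subtracting the expected shift leaves a residual of -47.9 − (-71) = 23.1 m north and -325.4 − (-350) = 24.6 m east.
Residual distance = √(23.1² + 24.6²) = 33.8 m.

34 m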